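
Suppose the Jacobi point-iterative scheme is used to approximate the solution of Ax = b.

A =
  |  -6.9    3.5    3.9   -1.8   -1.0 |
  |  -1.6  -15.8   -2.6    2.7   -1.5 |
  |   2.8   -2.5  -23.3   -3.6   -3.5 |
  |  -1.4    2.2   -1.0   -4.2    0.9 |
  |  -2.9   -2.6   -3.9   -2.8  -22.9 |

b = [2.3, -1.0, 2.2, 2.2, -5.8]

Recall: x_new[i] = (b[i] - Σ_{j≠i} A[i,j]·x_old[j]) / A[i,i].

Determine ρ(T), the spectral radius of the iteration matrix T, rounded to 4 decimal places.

0.5315

A = D + L + U where D = diag(-6.9, -15.8, -23.3, -4.2, -22.9).
Jacobi T = -D⁻¹(L+U): T[2,3] = -(-3.6)/(-23.3) = -0.1545; T[2,2] = 0.
  T[0,:] = [+0.0000  +0.5072  +0.5652  -0.2609  -0.1449]
  T[1,:] = [-0.1013  +0.0000  -0.1646  +0.1709  -0.0949]
  T[2,:] = [+0.1202  -0.1073  +0.0000  -0.1545  -0.1502]
  T[3,:] = [-0.3333  +0.5238  -0.2381  +0.0000  +0.2143]
  T[4,:] = [-0.1266  -0.1135  -0.1703  -0.1223  +0.0000]
moduli |λ_i(T)| = 0.5315, 0.3807, 0.3807, 0.2910, 0.1502.
spectral radius ρ = 0.5315; 0.5315 < 1 ⇒ converges.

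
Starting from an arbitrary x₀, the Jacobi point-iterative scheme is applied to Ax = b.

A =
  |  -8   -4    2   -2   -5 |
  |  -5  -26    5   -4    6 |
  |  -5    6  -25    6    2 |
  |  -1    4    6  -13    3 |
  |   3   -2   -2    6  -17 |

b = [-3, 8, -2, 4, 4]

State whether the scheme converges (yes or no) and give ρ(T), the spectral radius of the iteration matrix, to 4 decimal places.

Split A = D + L + U, D = diag(-8, -26, -25, -13, -17).
T_J = -D⁻¹(L+U): T[0,1] = -(-4)/(-8) = -0.5000; T[0,0] = 0.
  T[0,:] = [+0.0000, -0.5000, +0.2500, -0.2500, -0.6250]
  T[1,:] = [-0.1923, +0.0000, +0.1923, -0.1538, +0.2308]
  T[2,:] = [-0.2000, +0.2400, +0.0000, +0.2400, +0.0800]
  T[3,:] = [-0.0769, +0.3077, +0.4615, +0.0000, +0.2308]
  T[4,:] = [+0.1765, -0.1176, -0.1176, +0.3529, +0.0000]
moduli |λ_i(T)| = 0.5564, 0.3968, 0.3968, 0.3686, 0.3686.
spectral radius ρ = 0.5564; 0.5564 < 1 ⇒ converges.

yes, ρ = 0.5564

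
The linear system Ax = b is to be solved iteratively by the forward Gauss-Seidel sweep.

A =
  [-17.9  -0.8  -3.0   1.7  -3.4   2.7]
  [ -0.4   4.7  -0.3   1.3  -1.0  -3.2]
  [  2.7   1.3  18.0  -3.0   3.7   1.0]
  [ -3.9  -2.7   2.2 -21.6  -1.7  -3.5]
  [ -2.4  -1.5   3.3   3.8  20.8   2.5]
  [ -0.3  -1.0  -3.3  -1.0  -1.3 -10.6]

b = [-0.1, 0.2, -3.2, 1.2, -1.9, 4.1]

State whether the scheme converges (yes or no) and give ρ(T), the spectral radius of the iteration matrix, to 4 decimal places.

Write A = D+L+U with D = diag(-17.9, 4.7, 18, -21.6, 20.8, -10.6).
T_GS = -(D+L)⁻¹U: row 0 first, T[0,4] = -(-3.4)/(-17.9) = -0.1899; later rows by forward substitution.
  T[0,:] = [+0.0000  -0.0447  -0.1676  +0.0950  -0.1899  +0.1508]
  T[1,:] = [+0.0000  -0.0038  +0.0496  -0.2685  +0.1966  +0.6937]
  T[2,:] = [+0.0000  +0.0070  +0.0216  +0.1718  -0.1913  -0.1283]
  T[3,:] = [+0.0000  +0.0093  +0.0263  +0.0339  -0.0885  -0.2890]
  T[4,:] = [+0.0000  -0.0082  -0.0240  -0.0419  +0.0388  +0.0204]
  T[5,:] = [+0.0000  -0.0004  -0.0062  -0.0289  +0.0500  -0.0050]
eigenvalue magnitudes: 0.1872, 0.0595, 0.0595, 0.0138, 0.0138, 0.0000.
ρ = 0.1872; 0.1872 < 1 ⇒ converges.

yes, ρ = 0.1872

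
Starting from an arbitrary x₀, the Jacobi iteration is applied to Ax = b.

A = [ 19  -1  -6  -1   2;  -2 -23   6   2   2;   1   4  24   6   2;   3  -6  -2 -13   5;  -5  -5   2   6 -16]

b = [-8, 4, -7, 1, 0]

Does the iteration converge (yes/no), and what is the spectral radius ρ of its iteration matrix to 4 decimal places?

yes, ρ = 0.5112

A = D + L + U where D = diag(19, -23, 24, -13, -16).
T_J = -D⁻¹(L+U): T[4,1] = -(-5)/(-16) = -0.3125; T[4,4] = 0.
  T[0,:] = [+0.0000  +0.0526  +0.3158  +0.0526  -0.1053]
  T[1,:] = [-0.0870  +0.0000  +0.2609  +0.0870  +0.0870]
  T[2,:] = [-0.0417  -0.1667  +0.0000  -0.2500  -0.0833]
  T[3,:] = [+0.2308  -0.4615  -0.1538  +0.0000  +0.3846]
  T[4,:] = [-0.3125  -0.3125  +0.1250  +0.3750  +0.0000]
eigenvalue magnitudes: 0.5112, 0.3793, 0.3641, 0.3641, 0.1860.
ρ = 0.5112; 0.5112 < 1 ⇒ converges.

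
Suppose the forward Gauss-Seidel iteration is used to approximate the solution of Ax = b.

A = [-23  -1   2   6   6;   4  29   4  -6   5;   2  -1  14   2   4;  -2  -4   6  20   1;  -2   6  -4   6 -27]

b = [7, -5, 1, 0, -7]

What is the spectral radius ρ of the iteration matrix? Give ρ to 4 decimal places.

Split A = D + L + U, D = diag(-23, 29, 14, 20, -27).
Gauss-Seidel: T = -(D+L)⁻¹U, row 0 first, T[0,3] = -(6)/(-23) = +0.2609; later rows by forward substitution.
  T[0,:] = [+0.0000  -0.0435  +0.0870  +0.2609  +0.2609]
  T[1,:] = [+0.0000  +0.0060  -0.1499  +0.1709  -0.2084]
  T[2,:] = [+0.0000  +0.0066  -0.0231  -0.1679  -0.3379]
  T[3,:] = [+0.0000  -0.0051  -0.0143  +0.1106  +0.0358]
  T[4,:] = [+0.0000  +0.0024  -0.0395  +0.0681  -0.0076]
moduli |λ_i(T)| = 0.1701, 0.1187, 0.0386, 0.0041, 0.0000.
ρ = 0.1701; 0.1701 < 1: convergent.

0.1701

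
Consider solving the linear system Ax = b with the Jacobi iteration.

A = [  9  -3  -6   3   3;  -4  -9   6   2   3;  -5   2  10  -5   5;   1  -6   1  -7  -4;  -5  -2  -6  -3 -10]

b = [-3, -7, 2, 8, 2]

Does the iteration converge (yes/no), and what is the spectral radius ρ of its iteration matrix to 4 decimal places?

no, ρ = 1.1567

Let D = diag(9, -9, 10, -7, -10); L, U the strict triangles.
Jacobi: T = -D⁻¹(L+U), T[2,1] = -(2)/(10) = -0.2000; T[2,2] = 0.
  T[0,:] = [+0.0000 +0.3333 +0.6667 -0.3333 -0.3333]
  T[1,:] = [-0.4444 +0.0000 +0.6667 +0.2222 +0.3333]
  T[2,:] = [+0.5000 -0.2000 +0.0000 +0.5000 -0.5000]
  T[3,:] = [+0.1429 -0.8571 +0.1429 +0.0000 -0.5714]
  T[4,:] = [-0.5000 -0.2000 -0.6000 -0.3000 +0.0000]
|roots of det(T-λI)|: 1.1567, 0.8146, 0.7845, 0.7845, 0.3763.
spectral radius ρ = 1.1567; 1.1567 > 1, so it fails to converge.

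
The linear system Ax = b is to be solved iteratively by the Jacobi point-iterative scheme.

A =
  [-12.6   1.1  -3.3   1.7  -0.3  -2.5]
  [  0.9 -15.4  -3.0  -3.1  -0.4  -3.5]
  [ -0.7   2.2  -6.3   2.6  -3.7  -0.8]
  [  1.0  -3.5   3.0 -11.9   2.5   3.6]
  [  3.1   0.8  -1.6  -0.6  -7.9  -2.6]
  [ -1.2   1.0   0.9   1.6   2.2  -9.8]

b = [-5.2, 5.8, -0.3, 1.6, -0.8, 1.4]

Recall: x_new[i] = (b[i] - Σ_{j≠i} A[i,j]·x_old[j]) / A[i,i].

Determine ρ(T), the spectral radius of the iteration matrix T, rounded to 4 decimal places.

0.5090

Diagonal D = diag(-12.6, -15.4, -6.3, -11.9, -7.9, -9.8); L, U strict lower/upper.
T_J = -D⁻¹(L+U): T[2,0] = -(-0.7)/(-6.3) = -0.1111; T[2,2] = 0.
  T[0,:] = [+0.0000  +0.0873  -0.2619  +0.1349  -0.0238  -0.1984]
  T[1,:] = [+0.0584  +0.0000  -0.1948  -0.2013  -0.0260  -0.2273]
  T[2,:] = [-0.1111  +0.3492  +0.0000  +0.4127  -0.5873  -0.1270]
  T[3,:] = [+0.0840  -0.2941  +0.2521  +0.0000  +0.2101  +0.3025]
  T[4,:] = [+0.3924  +0.1013  -0.2025  -0.0759  +0.0000  -0.3291]
  T[5,:] = [-0.1224  +0.1020  +0.0918  +0.1633  +0.2245  +0.0000]
|λ(T)| sorted: 0.5090, 0.4245, 0.2990, 0.2990, 0.2604, 0.1191.
ρ(T) = max|λ| = 0.5090; 0.5090 < 1, so it converges for any x₀.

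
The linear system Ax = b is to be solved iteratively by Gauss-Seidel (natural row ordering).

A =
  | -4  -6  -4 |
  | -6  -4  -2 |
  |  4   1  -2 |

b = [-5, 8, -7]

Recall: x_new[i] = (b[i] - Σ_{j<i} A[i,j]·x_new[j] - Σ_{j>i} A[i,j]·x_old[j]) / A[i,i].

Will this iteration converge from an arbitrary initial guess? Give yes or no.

no

Split A = D + L + U, D = diag(-4, -4, -2).
Gauss-Seidel: T = -(D+L)⁻¹U, row 0 first, T[0,2] = -(-4)/(-4) = -1.0000; later rows by forward substitution.
  T[0,:] = [+0.0000 -1.5000 -1.0000]
  T[1,:] = [+0.0000 +2.2500 +1.0000]
  T[2,:] = [+0.0000 -1.8750 -1.5000]
|eigenvalues of T|: 1.6559, 0.9059, 0.0000.
ρ = 1.6559; 1.6559 > 1 ⇒ diverges.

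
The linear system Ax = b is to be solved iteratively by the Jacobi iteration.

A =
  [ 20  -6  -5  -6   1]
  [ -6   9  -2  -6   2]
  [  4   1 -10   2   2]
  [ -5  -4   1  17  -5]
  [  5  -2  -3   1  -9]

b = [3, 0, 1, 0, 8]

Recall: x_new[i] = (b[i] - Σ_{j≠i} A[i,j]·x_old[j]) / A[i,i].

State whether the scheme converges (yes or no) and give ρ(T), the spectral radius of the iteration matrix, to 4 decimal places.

yes, ρ = 0.8661

Split A = D + L + U, D = diag(20, 9, -10, 17, -9).
T_J = -D⁻¹(L+U): T[3,2] = -(1)/(17) = -0.0588; T[3,3] = 0.
  T[0,:] = [+0.0000, +0.3000, +0.2500, +0.3000, -0.0500]
  T[1,:] = [+0.6667, +0.0000, +0.2222, +0.6667, -0.2222]
  T[2,:] = [+0.4000, +0.1000, +0.0000, +0.2000, +0.2000]
  T[3,:] = [+0.2941, +0.2353, -0.0588, +0.0000, +0.2941]
  T[4,:] = [+0.5556, -0.2222, -0.3333, +0.1111, +0.0000]
|eigenvalues of T|: 0.8661, 0.6153, 0.1930, 0.1930, 0.1072.
ρ(T) = max|λ| = 0.8661; 0.8661 < 1, so it converges for any x₀.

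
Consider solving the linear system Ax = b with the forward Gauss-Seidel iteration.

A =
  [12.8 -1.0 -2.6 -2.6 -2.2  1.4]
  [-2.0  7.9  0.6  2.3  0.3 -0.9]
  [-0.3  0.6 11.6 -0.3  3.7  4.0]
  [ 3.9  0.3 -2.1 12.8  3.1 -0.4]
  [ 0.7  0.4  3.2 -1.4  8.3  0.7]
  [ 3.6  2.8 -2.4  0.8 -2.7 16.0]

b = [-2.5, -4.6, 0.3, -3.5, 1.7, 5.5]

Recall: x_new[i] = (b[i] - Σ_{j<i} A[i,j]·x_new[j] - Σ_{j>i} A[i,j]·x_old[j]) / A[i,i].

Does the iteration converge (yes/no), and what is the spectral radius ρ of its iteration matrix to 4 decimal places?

yes, ρ = 0.1887

Let D = diag(12.8, 7.9, 11.6, 12.8, 8.3, 16); L, U the strict triangles.
T_GS = -(D+L)⁻¹U: row 0 first, T[0,3] = -(-2.6)/(12.8) = +0.2031; later rows by forward substitution.
  T[0,:] = [+0.0000 +0.0781 +0.2031 +0.2031 +0.1719 -0.1094]
  T[1,:] = [+0.0000 +0.0198 -0.0245 -0.2397 +0.0055 +0.0862]
  T[2,:] = [+0.0000 +0.0010 +0.0065 +0.0435 -0.3148 -0.3521]
  T[3,:] = [+0.0000 -0.0241 -0.0602 -0.0491 -0.3463 +0.0048]
  T[4,:] = [+0.0000 -0.0120 -0.0286 -0.0306 +0.0482 +0.0573]
  T[5,:] = [+0.0000 -0.0217 -0.0423 +0.0001 -0.0614 -0.0339]
|eigenvalues of T|: 0.1887, 0.1256, 0.1256, 0.0713, 0.0033, 0.0000.
spectral radius ρ = 0.1887; 0.1887 < 1, so it converges for any x₀.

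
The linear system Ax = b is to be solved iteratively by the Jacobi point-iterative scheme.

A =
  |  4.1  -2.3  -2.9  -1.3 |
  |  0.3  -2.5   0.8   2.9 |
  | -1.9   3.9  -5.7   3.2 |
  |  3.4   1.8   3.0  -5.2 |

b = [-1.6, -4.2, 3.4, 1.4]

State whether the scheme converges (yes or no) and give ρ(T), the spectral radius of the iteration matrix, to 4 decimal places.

no, ρ = 1.4082

A = D + L + U where D = diag(4.1, -2.5, -5.7, -5.2).
Jacobi: T = -D⁻¹(L+U), T[0,1] = -(-2.3)/(4.1) = +0.5610; T[0,0] = 0.
  T[0,:] = [+0.0000, +0.5610, +0.7073, +0.3171]
  T[1,:] = [+0.1200, +0.0000, +0.3200, +1.1600]
  T[2,:] = [-0.3333, +0.6842, +0.0000, +0.5614]
  T[3,:] = [+0.6538, +0.3462, +0.5769, +0.0000]
moduli |λ_i(T)| = 1.4082, 0.7577, 0.7577, 0.4392.
ρ(T) = max|λ| = 1.4082; 1.4082 > 1: divergent.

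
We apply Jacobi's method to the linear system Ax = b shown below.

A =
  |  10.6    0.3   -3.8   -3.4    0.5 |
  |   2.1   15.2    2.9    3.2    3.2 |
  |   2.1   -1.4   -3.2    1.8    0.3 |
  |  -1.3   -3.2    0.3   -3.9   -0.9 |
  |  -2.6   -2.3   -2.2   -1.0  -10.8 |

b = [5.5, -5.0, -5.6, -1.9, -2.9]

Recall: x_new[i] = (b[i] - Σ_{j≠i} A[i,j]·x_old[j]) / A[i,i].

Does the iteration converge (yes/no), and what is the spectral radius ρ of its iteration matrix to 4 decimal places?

Write A = D+L+U with D = diag(10.6, 15.2, -3.2, -3.9, -10.8).
Jacobi: T = -D⁻¹(L+U), T[0,3] = -(-3.4)/(10.6) = +0.3208; T[0,0] = 0.
  T[0,:] = [+0.0000 -0.0283 +0.3585 +0.3208 -0.0472]
  T[1,:] = [-0.1382 +0.0000 -0.1908 -0.2105 -0.2105]
  T[2,:] = [+0.6562 -0.4375 +0.0000 +0.5625 +0.0938]
  T[3,:] = [-0.3333 -0.8205 +0.0769 +0.0000 -0.2308]
  T[4,:] = [-0.2407 -0.2130 -0.2037 -0.0926 +0.0000]
|eigenvalues of T|: 0.7393, 0.5277, 0.3120, 0.3120, 0.2990.
ρ(T) = max|λ| = 0.7393; 0.7393 < 1, so it converges for any x₀.

yes, ρ = 0.7393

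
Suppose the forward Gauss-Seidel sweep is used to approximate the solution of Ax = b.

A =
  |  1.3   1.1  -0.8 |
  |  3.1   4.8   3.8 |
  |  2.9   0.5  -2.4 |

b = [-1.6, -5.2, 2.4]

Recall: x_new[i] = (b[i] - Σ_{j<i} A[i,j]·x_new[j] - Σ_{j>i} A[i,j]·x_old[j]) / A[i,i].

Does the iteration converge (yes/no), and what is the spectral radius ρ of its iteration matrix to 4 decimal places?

no, ρ = 1.5609

A = D + L + U where D = diag(1.3, 4.8, -2.4).
GS T = -(D+L)⁻¹U: row 0 first, T[0,1] = -(1.1)/(1.3) = -0.8462; later rows by forward substitution.
  T[0,:] = [+0.0000 -0.8462 +0.6154]
  T[1,:] = [+0.0000 +0.5465 -1.1891]
  T[2,:] = [+0.0000 -0.9086 +0.4959]
moduli |λ_i(T)| = 1.5609, 0.5186, 0.0000.
ρ = 1.5609; 1.5609 > 1 ⇒ diverges.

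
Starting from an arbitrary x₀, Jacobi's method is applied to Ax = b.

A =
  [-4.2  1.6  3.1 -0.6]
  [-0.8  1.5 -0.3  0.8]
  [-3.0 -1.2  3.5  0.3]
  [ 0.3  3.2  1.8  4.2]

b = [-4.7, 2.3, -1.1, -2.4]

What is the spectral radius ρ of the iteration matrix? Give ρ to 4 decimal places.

1.2696

Diagonal D = diag(-4.2, 1.5, 3.5, 4.2); L, U strict lower/upper.
Jacobi: T = -D⁻¹(L+U), T[2,1] = -(-1.2)/(3.5) = +0.3429; T[2,2] = 0.
  T[0,:] = [+0.0000 +0.3810 +0.7381 -0.1429]
  T[1,:] = [+0.5333 +0.0000 +0.2000 -0.5333]
  T[2,:] = [+0.8571 +0.3429 +0.0000 -0.0857]
  T[3,:] = [-0.0714 -0.7619 -0.4286 +0.0000]
|λ(T)| sorted: 1.2696, 0.7904, 0.6661, 0.1869.
ρ(T) = max|λ| = 1.2696; 1.2696 > 1 ⇒ diverges.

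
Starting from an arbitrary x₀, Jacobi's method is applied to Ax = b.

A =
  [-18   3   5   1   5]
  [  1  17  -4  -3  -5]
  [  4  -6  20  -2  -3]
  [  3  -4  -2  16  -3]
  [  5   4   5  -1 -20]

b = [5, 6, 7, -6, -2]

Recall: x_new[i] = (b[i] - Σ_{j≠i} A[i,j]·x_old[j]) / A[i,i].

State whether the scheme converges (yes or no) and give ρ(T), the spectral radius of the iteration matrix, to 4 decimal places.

Write A = D+L+U with D = diag(-18, 17, 20, 16, -20).
Jacobi T = -D⁻¹(L+U): T[0,4] = -(5)/(-18) = +0.2778; T[0,0] = 0.
  T[0,:] = [+0.0000  +0.1667  +0.2778  +0.0556  +0.2778]
  T[1,:] = [-0.0588  +0.0000  +0.2353  +0.1765  +0.2941]
  T[2,:] = [-0.2000  +0.3000  +0.0000  +0.1000  +0.1500]
  T[3,:] = [-0.1875  +0.2500  +0.1250  +0.0000  +0.1875]
  T[4,:] = [+0.2500  +0.2000  +0.2500  -0.0500  +0.0000]
|λ(T)| sorted: 0.5150, 0.3099, 0.1816, 0.1144, 0.0910.
ρ = 0.5150; 0.5150 < 1 ⇒ converges.

yes, ρ = 0.5150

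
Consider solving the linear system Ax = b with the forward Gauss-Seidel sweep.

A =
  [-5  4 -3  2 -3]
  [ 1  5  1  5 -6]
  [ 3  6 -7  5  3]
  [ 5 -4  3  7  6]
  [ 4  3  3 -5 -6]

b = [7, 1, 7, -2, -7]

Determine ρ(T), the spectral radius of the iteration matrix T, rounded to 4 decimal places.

Write A = D+L+U with D = diag(-5, 5, -7, 7, -6).
GS T = -(D+L)⁻¹U: row 0 first, T[0,2] = -(-3)/(-5) = -0.6000; later rows by forward substitution.
  T[0,:] = [+0.0000, +0.8000, -0.6000, +0.4000, -0.6000]
  T[1,:] = [+0.0000, -0.1600, -0.0800, -1.0800, +1.3200]
  T[2,:] = [+0.0000, +0.2057, -0.3257, -0.0400, +1.3029]
  T[3,:] = [+0.0000, -0.7510, +0.5224, -0.8857, -0.2327]
  T[4,:] = [+0.0000, +1.1820, -1.0382, +0.4448, +1.1053]
|eigenvalues of T|: 1.5481, 1.2505, 0.1837, 0.1837, 0.0000.
spectral radius ρ = 1.5481; 1.5481 > 1 ⇒ diverges.

1.5481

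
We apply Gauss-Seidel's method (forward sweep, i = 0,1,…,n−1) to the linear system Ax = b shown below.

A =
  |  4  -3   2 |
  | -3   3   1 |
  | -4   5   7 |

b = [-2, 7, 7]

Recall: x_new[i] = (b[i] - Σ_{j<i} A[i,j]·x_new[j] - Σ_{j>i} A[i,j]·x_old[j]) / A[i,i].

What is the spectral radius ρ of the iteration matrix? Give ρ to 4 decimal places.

0.9010

A = D + L + U where D = diag(4, 3, 7).
Gauss-Seidel: T = -(D+L)⁻¹U, row 0 first, T[0,1] = -(-3)/(4) = +0.7500; later rows by forward substitution.
  T[0,:] = [+0.0000  +0.7500  -0.5000]
  T[1,:] = [+0.0000  +0.7500  -0.8333]
  T[2,:] = [+0.0000  -0.1071  +0.3095]
|λ(T)| sorted: 0.9010, 0.1586, 0.0000.
ρ = 0.9010; 0.9010 < 1, so it converges for any x₀.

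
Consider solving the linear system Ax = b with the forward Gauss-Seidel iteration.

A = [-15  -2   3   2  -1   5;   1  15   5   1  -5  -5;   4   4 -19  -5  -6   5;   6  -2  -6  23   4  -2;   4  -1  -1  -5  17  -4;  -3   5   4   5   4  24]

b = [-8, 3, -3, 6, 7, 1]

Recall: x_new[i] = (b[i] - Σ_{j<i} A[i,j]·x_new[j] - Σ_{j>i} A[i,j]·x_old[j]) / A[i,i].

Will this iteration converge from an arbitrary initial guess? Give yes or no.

yes

Split A = D + L + U, D = diag(-15, 15, -19, 23, 17, 24).
T_GS = -(D+L)⁻¹U: row 0 first, T[0,3] = -(2)/(-15) = +0.1333; later rows by forward substitution.
  T[0,:] = [+0.0000  -0.1333  +0.2000  +0.1333  -0.0667  +0.3333]
  T[1,:] = [+0.0000  +0.0089  -0.3467  -0.0756  +0.3378  +0.3111]
  T[2,:] = [+0.0000  -0.0262  -0.0309  -0.2510  -0.2587  +0.3988]
  T[3,:] = [+0.0000  +0.0287  -0.0904  -0.1068  -0.1946  +0.1311]
  T[4,:] = [+0.0000  +0.0388  -0.0958  -0.0820  -0.0369  +0.2372]
  T[5,:] = [+0.0000  -0.0266  +0.1372  +0.1102  +0.0111  -0.1565]
moduli |λ_i(T)| = 0.5194, 0.2282, 0.1127, 0.0669, 0.0669, 0.0000.
ρ(T) = max|λ| = 0.5194; 0.5194 < 1, so it converges for any x₀.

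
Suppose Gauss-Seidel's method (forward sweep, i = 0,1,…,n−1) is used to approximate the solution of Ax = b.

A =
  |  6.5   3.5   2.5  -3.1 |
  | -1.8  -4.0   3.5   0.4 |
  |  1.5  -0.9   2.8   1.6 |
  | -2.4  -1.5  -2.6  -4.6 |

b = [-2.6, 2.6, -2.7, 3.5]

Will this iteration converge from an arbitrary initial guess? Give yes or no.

A = D + L + U where D = diag(6.5, -4, 2.8, -4.6).
T_GS = -(D+L)⁻¹U: row 0 first, T[0,2] = -(2.5)/(6.5) = -0.3846; later rows by forward substitution.
  T[0,:] = [+0.0000 -0.5385 -0.3846 +0.4769]
  T[1,:] = [+0.0000 +0.2423 +1.0481 -0.1146]
  T[2,:] = [+0.0000 +0.3663 +0.5429 -0.8638]
  T[3,:] = [+0.0000 -0.0051 -0.4480 +0.2768]
eigenvalue magnitudes: 1.3035, 0.4705, 0.2290, 0.0000.
ρ = 1.3035; 1.3035 > 1 ⇒ diverges.

no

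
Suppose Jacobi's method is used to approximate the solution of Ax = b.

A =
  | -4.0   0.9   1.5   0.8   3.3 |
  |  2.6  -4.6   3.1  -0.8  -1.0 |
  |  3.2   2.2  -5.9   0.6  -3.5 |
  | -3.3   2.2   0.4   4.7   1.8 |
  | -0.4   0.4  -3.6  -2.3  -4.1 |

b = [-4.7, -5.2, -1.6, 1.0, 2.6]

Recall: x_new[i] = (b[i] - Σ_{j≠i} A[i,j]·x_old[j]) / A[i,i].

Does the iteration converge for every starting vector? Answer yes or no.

A = D + L + U where D = diag(-4, -4.6, -5.9, 4.7, -4.1).
Jacobi T = -D⁻¹(L+U): T[2,1] = -(2.2)/(-5.9) = +0.3729; T[2,2] = 0.
  T[0,:] = [+0.0000  +0.2250  +0.3750  +0.2000  +0.8250]
  T[1,:] = [+0.5652  +0.0000  +0.6739  -0.1739  -0.2174]
  T[2,:] = [+0.5424  +0.3729  +0.0000  +0.1017  -0.5932]
  T[3,:] = [+0.7021  -0.4681  -0.0851  +0.0000  -0.3830]
  T[4,:] = [-0.0976  +0.0976  -0.8780  -0.5610  +0.0000]
|λ(T)| sorted: 1.2171, 0.7761, 0.6626, 0.6626, 0.6613.
spectral radius ρ = 1.2171; 1.2171 > 1 ⇒ diverges.

no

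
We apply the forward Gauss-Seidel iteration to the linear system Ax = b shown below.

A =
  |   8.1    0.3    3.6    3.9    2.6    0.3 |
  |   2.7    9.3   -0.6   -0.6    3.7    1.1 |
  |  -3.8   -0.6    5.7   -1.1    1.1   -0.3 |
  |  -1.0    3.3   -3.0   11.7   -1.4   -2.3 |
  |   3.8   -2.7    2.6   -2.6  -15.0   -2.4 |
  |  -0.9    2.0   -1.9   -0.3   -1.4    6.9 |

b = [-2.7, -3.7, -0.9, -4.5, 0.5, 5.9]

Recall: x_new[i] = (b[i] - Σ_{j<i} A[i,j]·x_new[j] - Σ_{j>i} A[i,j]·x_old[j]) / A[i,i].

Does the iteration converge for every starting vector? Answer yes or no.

Let D = diag(8.1, 9.3, 5.7, 11.7, -15, 6.9); L, U the strict triangles.
T_GS = -(D+L)⁻¹U: row 0 first, T[0,4] = -(2.6)/(8.1) = -0.3210; later rows by forward substitution.
  T[0,:] = [+0.0000, -0.0370, -0.4444, -0.4815, -0.3210, -0.0370]
  T[1,:] = [+0.0000, +0.0108, +0.1935, +0.2043, -0.3047, -0.1075]
  T[2,:] = [+0.0000, -0.0236, -0.2759, -0.1065, -0.4390, +0.0166]
  T[3,:] = [+0.0000, -0.0122, -0.1633, -0.1261, +0.0656, +0.2280]
  T[4,:] = [+0.0000, -0.0133, -0.1669, -0.1554, -0.1139, -0.1867]
  T[5,:] = [+0.0000, -0.0177, -0.2310, -0.1883, -0.0947, +0.0030]
|λ(T)| sorted: 0.5440, 0.2141, 0.2141, 0.0100, 0.0046, 0.0000.
ρ(T) = max|λ| = 0.5440; 0.5440 < 1: convergent.

yes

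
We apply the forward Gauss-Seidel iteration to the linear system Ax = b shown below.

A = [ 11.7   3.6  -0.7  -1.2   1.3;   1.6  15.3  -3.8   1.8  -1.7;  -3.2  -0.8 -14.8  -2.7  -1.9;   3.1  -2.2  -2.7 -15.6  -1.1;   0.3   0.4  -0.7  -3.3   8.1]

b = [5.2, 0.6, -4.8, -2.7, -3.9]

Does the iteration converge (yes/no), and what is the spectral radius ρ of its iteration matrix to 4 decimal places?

Diagonal D = diag(11.7, 15.3, -14.8, -15.6, 8.1); L, U strict lower/upper.
Gauss-Seidel: T = -(D+L)⁻¹U, row 0 first, T[0,4] = -(1.3)/(11.7) = -0.1111; later rows by forward substitution.
  T[0,:] = [+0.0000 -0.3077 +0.0598 +0.1026 -0.1111]
  T[1,:] = [+0.0000 +0.0322 +0.2421 -0.1284 +0.1227]
  T[2,:] = [+0.0000 +0.0648 -0.0260 -0.1977 -0.1110]
  T[3,:] = [+0.0000 -0.0769 -0.0178 +0.0727 -0.0907]
  T[4,:] = [+0.0000 -0.0159 -0.0237 +0.0151 -0.0485]
eigenvalue magnitudes: 0.2354, 0.1161, 0.1161, 0.0115, 0.0000.
ρ = 0.2354; 0.2354 < 1, so it converges for any x₀.

yes, ρ = 0.2354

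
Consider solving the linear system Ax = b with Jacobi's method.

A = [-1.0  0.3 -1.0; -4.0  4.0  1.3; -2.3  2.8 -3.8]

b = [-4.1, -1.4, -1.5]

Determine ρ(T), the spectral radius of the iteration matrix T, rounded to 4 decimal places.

Split A = D + L + U, D = diag(-1, 4, -3.8).
T_J = -D⁻¹(L+U): T[1,2] = -(1.3)/(4) = -0.3250; T[1,1] = 0.
  T[0,:] = [+0.0000 +0.3000 -1.0000]
  T[1,:] = [+1.0000 +0.0000 -0.3250]
  T[2,:] = [-0.6053 +0.7368 +0.0000]
eigenvalue magnitudes: 1.1260, 0.7759, 0.7759.
ρ(T) = max|λ| = 1.1260; 1.1260 > 1 ⇒ diverges.

1.1260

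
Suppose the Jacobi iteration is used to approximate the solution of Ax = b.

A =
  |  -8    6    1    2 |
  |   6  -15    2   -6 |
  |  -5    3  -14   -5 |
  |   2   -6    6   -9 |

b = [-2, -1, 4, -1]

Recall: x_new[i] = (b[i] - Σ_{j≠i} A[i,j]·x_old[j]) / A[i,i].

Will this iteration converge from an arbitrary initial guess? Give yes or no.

yes

Diagonal D = diag(-8, -15, -14, -9); L, U strict lower/upper.
Jacobi T = -D⁻¹(L+U): T[1,2] = -(2)/(-15) = +0.1333; T[1,1] = 0.
  T[0,:] = [+0.0000  +0.7500  +0.1250  +0.2500]
  T[1,:] = [+0.4000  +0.0000  +0.1333  -0.4000]
  T[2,:] = [-0.3571  +0.2143  +0.0000  -0.3571]
  T[3,:] = [+0.2222  -0.6667  +0.6667  +0.0000]
|roots of det(T-λI)|: 0.9223, 0.6375, 0.5486, 0.5486.
ρ(T) = max|λ| = 0.9223; 0.9223 < 1, so it converges for any x₀.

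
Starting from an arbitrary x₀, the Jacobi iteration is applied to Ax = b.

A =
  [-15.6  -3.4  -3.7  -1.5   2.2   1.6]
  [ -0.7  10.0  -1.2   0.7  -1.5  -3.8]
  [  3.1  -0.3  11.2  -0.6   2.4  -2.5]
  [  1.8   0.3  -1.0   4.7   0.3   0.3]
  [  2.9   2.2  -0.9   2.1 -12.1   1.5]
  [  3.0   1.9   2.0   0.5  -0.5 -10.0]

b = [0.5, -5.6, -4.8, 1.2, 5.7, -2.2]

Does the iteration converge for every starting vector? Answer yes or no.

yes

Split A = D + L + U, D = diag(-15.6, 10, 11.2, 4.7, -12.1, -10).
T_J = -D⁻¹(L+U): T[1,4] = -(-1.5)/(10) = +0.1500; T[1,1] = 0.
  T[0,:] = [+0.0000 -0.2179 -0.2372 -0.0962 +0.1410 +0.1026]
  T[1,:] = [+0.0700 +0.0000 +0.1200 -0.0700 +0.1500 +0.3800]
  T[2,:] = [-0.2768 +0.0268 +0.0000 +0.0536 -0.2143 +0.2232]
  T[3,:] = [-0.3830 -0.0638 +0.2128 +0.0000 -0.0638 -0.0638]
  T[4,:] = [+0.2397 +0.1818 -0.0744 +0.1736 +0.0000 +0.1240]
  T[5,:] = [+0.3000 +0.1900 +0.2000 +0.0500 -0.0500 +0.0000]
|roots of det(T-λI)|: 0.5339, 0.3675, 0.3232, 0.2658, 0.1297, 0.0941.
spectral radius ρ = 0.5339; 0.5339 < 1, so it converges for any x₀.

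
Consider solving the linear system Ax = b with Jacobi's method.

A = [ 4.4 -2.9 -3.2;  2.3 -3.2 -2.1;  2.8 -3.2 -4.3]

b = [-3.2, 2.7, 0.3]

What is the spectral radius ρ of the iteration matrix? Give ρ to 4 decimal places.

1.3855

Split A = D + L + U, D = diag(4.4, -3.2, -4.3).
T_J = -D⁻¹(L+U): T[0,2] = -(-3.2)/(4.4) = +0.7273; T[0,0] = 0.
  T[0,:] = [+0.0000  +0.6591  +0.7273]
  T[1,:] = [+0.7188  +0.0000  -0.6562]
  T[2,:] = [+0.6512  -0.7442  +0.0000]
moduli |λ_i(T)| = 1.3855, 0.6957, 0.6957.
spectral radius ρ = 1.3855; 1.3855 > 1 ⇒ diverges.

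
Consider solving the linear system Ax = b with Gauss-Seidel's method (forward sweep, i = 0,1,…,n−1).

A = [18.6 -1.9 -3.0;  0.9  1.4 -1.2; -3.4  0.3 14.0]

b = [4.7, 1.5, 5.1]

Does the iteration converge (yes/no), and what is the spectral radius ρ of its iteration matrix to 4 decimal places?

yes, ρ = 0.1687

Let D = diag(18.6, 1.4, 14); L, U the strict triangles.
GS T = -(D+L)⁻¹U: row 0 first, T[0,2] = -(-3)/(18.6) = +0.1613; later rows by forward substitution.
  T[0,:] = [+0.0000 +0.1022 +0.1613]
  T[1,:] = [+0.0000 -0.0657 +0.7535]
  T[2,:] = [+0.0000 +0.0262 +0.0230]
|λ(T)| sorted: 0.1687, 0.1261, 0.0000.
spectral radius ρ = 0.1687; 0.1687 < 1, so it converges for any x₀.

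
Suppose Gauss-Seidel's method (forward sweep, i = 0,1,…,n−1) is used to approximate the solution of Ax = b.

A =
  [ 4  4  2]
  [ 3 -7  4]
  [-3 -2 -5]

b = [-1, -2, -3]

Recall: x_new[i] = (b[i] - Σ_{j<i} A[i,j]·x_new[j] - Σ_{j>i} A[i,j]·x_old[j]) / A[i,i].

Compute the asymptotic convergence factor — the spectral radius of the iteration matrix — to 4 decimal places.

A = D + L + U where D = diag(4, -7, -5).
GS T = -(D+L)⁻¹U: row 0 first, T[0,2] = -(2)/(4) = -0.5000; later rows by forward substitution.
  T[0,:] = [+0.0000  -1.0000  -0.5000]
  T[1,:] = [+0.0000  -0.4286  +0.3571]
  T[2,:] = [+0.0000  +0.7714  +0.1571]
|λ(T)| sorted: 0.7368, 0.4653, 0.0000.
ρ(T) = max|λ| = 0.7368; 0.7368 < 1 ⇒ converges.

0.7368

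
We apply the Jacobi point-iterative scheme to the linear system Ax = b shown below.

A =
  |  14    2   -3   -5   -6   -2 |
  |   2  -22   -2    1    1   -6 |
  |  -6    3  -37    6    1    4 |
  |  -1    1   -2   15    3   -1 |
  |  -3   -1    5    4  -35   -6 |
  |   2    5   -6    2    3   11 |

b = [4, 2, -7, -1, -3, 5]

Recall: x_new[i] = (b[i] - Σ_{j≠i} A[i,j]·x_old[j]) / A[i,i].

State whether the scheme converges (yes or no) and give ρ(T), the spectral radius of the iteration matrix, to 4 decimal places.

yes, ρ = 0.5338

Let D = diag(14, -22, -37, 15, -35, 11); L, U the strict triangles.
T_J = -D⁻¹(L+U): T[2,5] = -(4)/(-37) = +0.1081; T[2,2] = 0.
  T[0,:] = [+0.0000  -0.1429  +0.2143  +0.3571  +0.4286  +0.1429]
  T[1,:] = [+0.0909  +0.0000  -0.0909  +0.0455  +0.0455  -0.2727]
  T[2,:] = [-0.1622  +0.0811  +0.0000  +0.1622  +0.0270  +0.1081]
  T[3,:] = [+0.0667  -0.0667  +0.1333  +0.0000  -0.2000  +0.0667]
  T[4,:] = [-0.0857  -0.0286  +0.1429  +0.1143  +0.0000  -0.1714]
  T[5,:] = [-0.1818  -0.4545  +0.5455  -0.1818  -0.2727  +0.0000]
eigenvalue magnitudes: 0.5338, 0.3382, 0.3382, 0.2808, 0.2808, 0.0782.
spectral radius ρ = 0.5338; 0.5338 < 1: convergent.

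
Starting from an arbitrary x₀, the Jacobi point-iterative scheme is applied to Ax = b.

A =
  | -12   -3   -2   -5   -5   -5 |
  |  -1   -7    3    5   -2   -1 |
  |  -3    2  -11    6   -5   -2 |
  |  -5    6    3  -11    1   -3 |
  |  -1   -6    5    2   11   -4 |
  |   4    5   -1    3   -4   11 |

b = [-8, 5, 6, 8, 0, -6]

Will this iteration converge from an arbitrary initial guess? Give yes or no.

no

Diagonal D = diag(-12, -7, -11, -11, 11, 11); L, U strict lower/upper.
Jacobi T = -D⁻¹(L+U): T[3,1] = -(6)/(-11) = +0.5455; T[3,3] = 0.
  T[0,:] = [+0.0000, -0.2500, -0.1667, -0.4167, -0.4167, -0.4167]
  T[1,:] = [-0.1429, +0.0000, +0.4286, +0.7143, -0.2857, -0.1429]
  T[2,:] = [-0.2727, +0.1818, +0.0000, +0.5455, -0.4545, -0.1818]
  T[3,:] = [-0.4545, +0.5455, +0.2727, +0.0000, +0.0909, -0.2727]
  T[4,:] = [+0.0909, +0.5455, -0.4545, -0.1818, +0.0000, +0.3636]
  T[5,:] = [-0.3636, -0.4545, +0.0909, -0.2727, +0.3636, +0.0000]
|eigenvalues of T|: 1.1747, 0.6658, 0.6658, 0.5518, 0.2608, 0.2608.
ρ(T) = max|λ| = 1.1747; 1.1747 > 1 ⇒ diverges.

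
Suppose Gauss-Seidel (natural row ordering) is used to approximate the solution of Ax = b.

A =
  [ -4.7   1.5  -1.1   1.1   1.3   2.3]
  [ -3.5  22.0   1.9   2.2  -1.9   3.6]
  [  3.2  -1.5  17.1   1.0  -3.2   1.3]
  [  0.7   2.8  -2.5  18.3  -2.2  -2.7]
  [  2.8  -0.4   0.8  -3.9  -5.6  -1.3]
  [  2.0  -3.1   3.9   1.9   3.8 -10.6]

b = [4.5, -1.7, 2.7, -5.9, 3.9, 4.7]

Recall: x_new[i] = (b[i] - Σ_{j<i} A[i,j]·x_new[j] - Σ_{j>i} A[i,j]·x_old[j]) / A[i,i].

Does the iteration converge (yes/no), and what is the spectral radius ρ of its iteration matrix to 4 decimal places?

Write A = D+L+U with D = diag(-4.7, 22, 17.1, 18.3, -5.6, -10.6).
GS T = -(D+L)⁻¹U: row 0 first, T[0,3] = -(1.1)/(-4.7) = +0.2340; later rows by forward substitution.
  T[0,:] = [+0.0000 +0.3191 -0.2340 +0.2340 +0.2766 +0.4894]
  T[1,:] = [+0.0000 +0.0508 -0.1236 -0.0628 +0.1304 -0.0858]
  T[2,:] = [+0.0000 -0.0553 +0.0330 -0.1078 +0.1468 -0.1751]
  T[3,:] = [+0.0000 -0.0275 +0.0324 -0.0141 +0.1097 +0.1180]
  T[4,:] = [+0.0000 +0.1672 -0.1260 +0.1159 +0.0735 -0.0885]
  T[5,:] = [+0.0000 +0.0800 -0.0353 +0.0619 +0.1141 +0.0424]
|λ(T)| sorted: 0.2394, 0.1517, 0.1444, 0.1444, 0.0112, 0.0000.
ρ = 0.2394; 0.2394 < 1: convergent.

yes, ρ = 0.2394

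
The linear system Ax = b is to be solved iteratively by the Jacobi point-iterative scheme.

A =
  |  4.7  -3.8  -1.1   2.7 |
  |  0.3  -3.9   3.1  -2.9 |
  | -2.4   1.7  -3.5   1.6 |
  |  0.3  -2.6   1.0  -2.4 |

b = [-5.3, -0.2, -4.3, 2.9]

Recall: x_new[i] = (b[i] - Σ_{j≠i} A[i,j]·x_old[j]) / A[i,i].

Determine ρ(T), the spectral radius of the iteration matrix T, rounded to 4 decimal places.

Let D = diag(4.7, -3.9, -3.5, -2.4); L, U the strict triangles.
Jacobi T = -D⁻¹(L+U): T[3,0] = -(0.3)/(-2.4) = +0.1250; T[3,3] = 0.
  T[0,:] = [+0.0000 +0.8085 +0.2340 -0.5745]
  T[1,:] = [+0.0769 +0.0000 +0.7949 -0.7436]
  T[2,:] = [-0.6857 +0.4857 +0.0000 +0.4571]
  T[3,:] = [+0.1250 -1.0833 +0.4167 +0.0000]
|eigenvalues of T|: 1.3480, 0.7922, 0.7922, 0.0165.
spectral radius ρ = 1.3480; 1.3480 > 1, so it fails to converge.

1.3480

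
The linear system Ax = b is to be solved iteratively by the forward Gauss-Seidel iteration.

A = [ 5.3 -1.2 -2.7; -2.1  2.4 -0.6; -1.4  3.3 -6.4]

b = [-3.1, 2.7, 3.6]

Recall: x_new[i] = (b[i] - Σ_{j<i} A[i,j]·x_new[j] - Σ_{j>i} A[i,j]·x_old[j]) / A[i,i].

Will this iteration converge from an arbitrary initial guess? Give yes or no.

yes

Diagonal D = diag(5.3, 2.4, -6.4); L, U strict lower/upper.
GS T = -(D+L)⁻¹U: row 0 first, T[0,1] = -(-1.2)/(5.3) = +0.2264; later rows by forward substitution.
  T[0,:] = [+0.0000, +0.2264, +0.5094]
  T[1,:] = [+0.0000, +0.1981, +0.6958]
  T[2,:] = [+0.0000, +0.0526, +0.2473]
eigenvalue magnitudes: 0.4156, 0.0298, 0.0000.
ρ(T) = max|λ| = 0.4156; 0.4156 < 1: convergent.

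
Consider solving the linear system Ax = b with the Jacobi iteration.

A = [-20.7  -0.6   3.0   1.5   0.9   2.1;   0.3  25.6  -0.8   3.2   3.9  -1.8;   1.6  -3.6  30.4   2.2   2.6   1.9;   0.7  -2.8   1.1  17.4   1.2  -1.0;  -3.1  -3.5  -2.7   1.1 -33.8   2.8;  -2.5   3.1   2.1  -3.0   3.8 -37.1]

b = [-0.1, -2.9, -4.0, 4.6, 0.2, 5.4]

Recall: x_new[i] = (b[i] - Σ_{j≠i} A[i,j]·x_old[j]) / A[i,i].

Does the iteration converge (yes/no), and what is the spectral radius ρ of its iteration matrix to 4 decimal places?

yes, ρ = 0.1983

Split A = D + L + U, D = diag(-20.7, 25.6, 30.4, 17.4, -33.8, -37.1).
Jacobi: T = -D⁻¹(L+U), T[1,5] = -(-1.8)/(25.6) = +0.0703; T[1,1] = 0.
  T[0,:] = [+0.0000, -0.0290, +0.1449, +0.0725, +0.0435, +0.1014]
  T[1,:] = [-0.0117, +0.0000, +0.0312, -0.1250, -0.1523, +0.0703]
  T[2,:] = [-0.0526, +0.1184, +0.0000, -0.0724, -0.0855, -0.0625]
  T[3,:] = [-0.0402, +0.1609, -0.0632, +0.0000, -0.0690, +0.0575]
  T[4,:] = [-0.0917, -0.1036, -0.0799, +0.0325, +0.0000, +0.0828]
  T[5,:] = [-0.0674, +0.0836, +0.0566, -0.0809, +0.1024, +0.0000]
|roots of det(T-λI)|: 0.1983, 0.1641, 0.1530, 0.1530, 0.1500, 0.1500.
spectral radius ρ = 0.1983; 0.1983 < 1, so it converges for any x₀.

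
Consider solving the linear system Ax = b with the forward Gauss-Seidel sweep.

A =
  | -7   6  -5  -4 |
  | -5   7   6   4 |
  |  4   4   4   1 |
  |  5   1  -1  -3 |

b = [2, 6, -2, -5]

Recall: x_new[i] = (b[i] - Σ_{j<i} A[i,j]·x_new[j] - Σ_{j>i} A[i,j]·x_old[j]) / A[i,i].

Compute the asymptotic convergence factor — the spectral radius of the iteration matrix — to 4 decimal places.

Split A = D + L + U, D = diag(-7, 7, 4, -3).
Gauss-Seidel: T = -(D+L)⁻¹U, row 0 first, T[0,2] = -(-5)/(-7) = -0.7143; later rows by forward substitution.
  T[0,:] = [+0.0000  +0.8571  -0.7143  -0.5714]
  T[1,:] = [+0.0000  +0.6122  -1.3673  -0.9796]
  T[2,:] = [+0.0000  -1.4694  +2.0816  +1.3010]
  T[3,:] = [+0.0000  +2.1224  -2.3401  -1.7126]
|λ(T)| sorted: 1.3251, 0.4807, 0.4807, 0.0000.
ρ = 1.3251; 1.3251 > 1: divergent.

1.3251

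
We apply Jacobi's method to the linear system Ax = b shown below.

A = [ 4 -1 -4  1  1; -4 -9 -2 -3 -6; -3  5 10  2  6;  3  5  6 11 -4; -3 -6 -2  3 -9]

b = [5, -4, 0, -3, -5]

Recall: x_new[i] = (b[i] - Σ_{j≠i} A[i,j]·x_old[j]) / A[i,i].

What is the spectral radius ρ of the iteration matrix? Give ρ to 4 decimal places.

1.1726

Diagonal D = diag(4, -9, 10, 11, -9); L, U strict lower/upper.
Jacobi T = -D⁻¹(L+U): T[1,4] = -(-6)/(-9) = -0.6667; T[1,1] = 0.
  T[0,:] = [+0.0000, +0.2500, +1.0000, -0.2500, -0.2500]
  T[1,:] = [-0.4444, +0.0000, -0.2222, -0.3333, -0.6667]
  T[2,:] = [+0.3000, -0.5000, +0.0000, -0.2000, -0.6000]
  T[3,:] = [-0.2727, -0.4545, -0.5455, +0.0000, +0.3636]
  T[4,:] = [-0.3333, -0.6667, -0.2222, +0.3333, +0.0000]
moduli |λ_i(T)| = 1.1726, 0.8579, 0.8579, 0.6809, 0.3194.
ρ(T) = max|λ| = 1.1726; 1.1726 > 1, so it fails to converge.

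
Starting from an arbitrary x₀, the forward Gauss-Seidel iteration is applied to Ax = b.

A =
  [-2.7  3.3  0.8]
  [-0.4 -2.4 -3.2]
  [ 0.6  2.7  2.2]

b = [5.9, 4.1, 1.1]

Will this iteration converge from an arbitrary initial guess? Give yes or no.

no

Split A = D + L + U, D = diag(-2.7, -2.4, 2.2).
GS T = -(D+L)⁻¹U: row 0 first, T[0,1] = -(3.3)/(-2.7) = +1.2222; later rows by forward substitution.
  T[0,:] = [+0.0000, +1.2222, +0.2963]
  T[1,:] = [+0.0000, -0.2037, -1.3827]
  T[2,:] = [+0.0000, -0.0833, +1.6162]
moduli |λ_i(T)| = 1.6774, 0.2650, 0.0000.
spectral radius ρ = 1.6774; 1.6774 > 1 ⇒ diverges.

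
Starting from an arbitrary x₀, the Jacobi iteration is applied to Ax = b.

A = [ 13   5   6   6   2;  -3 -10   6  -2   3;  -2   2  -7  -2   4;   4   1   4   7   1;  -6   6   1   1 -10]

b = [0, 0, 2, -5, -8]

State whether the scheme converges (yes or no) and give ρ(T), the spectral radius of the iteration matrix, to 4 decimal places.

Diagonal D = diag(13, -10, -7, 7, -10); L, U strict lower/upper.
Jacobi T = -D⁻¹(L+U): T[2,3] = -(-2)/(-7) = -0.2857; T[2,2] = 0.
  T[0,:] = [+0.0000, -0.3846, -0.4615, -0.4615, -0.1538]
  T[1,:] = [-0.3000, +0.0000, +0.6000, -0.2000, +0.3000]
  T[2,:] = [-0.2857, +0.2857, +0.0000, -0.2857, +0.5714]
  T[3,:] = [-0.5714, -0.1429, -0.5714, +0.0000, -0.1429]
  T[4,:] = [-0.6000, +0.6000, +0.1000, +0.1000, +0.0000]
|eigenvalues of T|: 1.1531, 0.8107, 0.4747, 0.4747, 0.4550.
ρ = 1.1531; 1.1531 > 1, so it fails to converge.

no, ρ = 1.1531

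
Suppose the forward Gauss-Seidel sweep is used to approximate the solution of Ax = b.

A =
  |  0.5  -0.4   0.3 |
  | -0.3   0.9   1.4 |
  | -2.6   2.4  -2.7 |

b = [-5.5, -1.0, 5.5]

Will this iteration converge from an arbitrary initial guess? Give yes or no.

no

Let D = diag(0.5, 0.9, -2.7); L, U the strict triangles.
T_GS = -(D+L)⁻¹U: row 0 first, T[0,1] = -(-0.4)/(0.5) = +0.8000; later rows by forward substitution.
  T[0,:] = [+0.0000 +0.8000 -0.6000]
  T[1,:] = [+0.0000 +0.2667 -1.7556]
  T[2,:] = [+0.0000 -0.5333 -0.9827]
eigenvalue magnitudes: 1.5098, 0.7937, 0.0000.
spectral radius ρ = 1.5098; 1.5098 > 1, so it fails to converge.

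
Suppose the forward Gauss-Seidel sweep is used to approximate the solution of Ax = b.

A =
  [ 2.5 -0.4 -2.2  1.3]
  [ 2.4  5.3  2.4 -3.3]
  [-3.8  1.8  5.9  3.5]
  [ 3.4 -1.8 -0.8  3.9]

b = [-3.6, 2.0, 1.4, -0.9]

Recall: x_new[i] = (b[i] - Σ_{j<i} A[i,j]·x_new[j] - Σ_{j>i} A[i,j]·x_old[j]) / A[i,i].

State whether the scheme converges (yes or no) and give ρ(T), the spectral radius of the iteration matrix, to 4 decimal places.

Write A = D+L+U with D = diag(2.5, 5.3, 5.9, 3.9).
T_GS = -(D+L)⁻¹U: row 0 first, T[0,1] = -(-0.4)/(2.5) = +0.1600; later rows by forward substitution.
  T[0,:] = [+0.0000  +0.1600  +0.8800  -0.5200]
  T[1,:] = [+0.0000  -0.0725  -0.8513  +0.8581]
  T[2,:] = [+0.0000  +0.1252  +0.8265  -1.1899]
  T[3,:] = [+0.0000  -0.1473  -0.9906  +0.6053]
eigenvalue magnitudes: 1.6741, 0.3745, 0.0598, 0.0000.
ρ(T) = max|λ| = 1.6741; 1.6741 > 1 ⇒ diverges.

no, ρ = 1.6741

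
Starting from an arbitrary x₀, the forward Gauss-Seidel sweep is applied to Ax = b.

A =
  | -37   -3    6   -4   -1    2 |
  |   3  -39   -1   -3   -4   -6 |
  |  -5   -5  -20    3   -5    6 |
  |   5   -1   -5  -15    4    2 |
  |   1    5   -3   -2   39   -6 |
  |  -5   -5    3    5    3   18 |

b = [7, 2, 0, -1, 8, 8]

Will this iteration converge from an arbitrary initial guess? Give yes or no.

Write A = D+L+U with D = diag(-37, -39, -20, -15, 39, 18).
Gauss-Seidel: T = -(D+L)⁻¹U, row 0 first, T[0,5] = -(2)/(-37) = +0.0541; later rows by forward substitution.
  T[0,:] = [+0.0000 -0.0811 +0.1622 -0.1081 -0.0270 +0.0541]
  T[1,:] = [+0.0000 -0.0062 -0.0132 -0.0852 -0.1046 -0.1497]
  T[2,:] = [+0.0000 +0.0218 -0.0372 +0.1983 -0.2171 +0.3239]
  T[3,:] = [+0.0000 -0.0339 +0.0673 -0.0965 +0.3370 +0.0534]
  T[4,:] = [+0.0000 +0.0028 -0.0019 +0.0240 +0.0147 +0.1993]
  T[5,:] = [+0.0000 -0.0190 +0.0292 -0.0640 -0.0965 -0.1286]
|eigenvalues of T|: 0.3099, 0.1505, 0.1505, 0.0658, 0.0077, 0.0000.
ρ = 0.3099; 0.3099 < 1, so it converges for any x₀.

yes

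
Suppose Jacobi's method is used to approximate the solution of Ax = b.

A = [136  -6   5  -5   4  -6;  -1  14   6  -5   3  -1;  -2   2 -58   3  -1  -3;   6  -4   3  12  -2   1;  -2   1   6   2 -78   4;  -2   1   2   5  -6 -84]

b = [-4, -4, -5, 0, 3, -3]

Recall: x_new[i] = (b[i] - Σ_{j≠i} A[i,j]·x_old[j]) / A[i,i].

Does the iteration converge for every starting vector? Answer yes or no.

Let D = diag(136, 14, -58, 12, -78, -84); L, U the strict triangles.
Jacobi T = -D⁻¹(L+U): T[4,5] = -(4)/(-78) = +0.0513; T[4,4] = 0.
  T[0,:] = [+0.0000 +0.0441 -0.0368 +0.0368 -0.0294 +0.0441]
  T[1,:] = [+0.0714 +0.0000 -0.4286 +0.3571 -0.2143 +0.0714]
  T[2,:] = [-0.0345 +0.0345 +0.0000 +0.0517 -0.0172 -0.0517]
  T[3,:] = [-0.5000 +0.3333 -0.2500 +0.0000 +0.1667 -0.0833]
  T[4,:] = [-0.0256 +0.0128 +0.0769 +0.0256 +0.0000 +0.0513]
  T[5,:] = [-0.0238 +0.0119 +0.0238 +0.0595 -0.0714 +0.0000]
|eigenvalues of T|: 0.3512, 0.1538, 0.1538, 0.0902, 0.0902, 0.0669.
spectral radius ρ = 0.3512; 0.3512 < 1, so it converges for any x₀.

yes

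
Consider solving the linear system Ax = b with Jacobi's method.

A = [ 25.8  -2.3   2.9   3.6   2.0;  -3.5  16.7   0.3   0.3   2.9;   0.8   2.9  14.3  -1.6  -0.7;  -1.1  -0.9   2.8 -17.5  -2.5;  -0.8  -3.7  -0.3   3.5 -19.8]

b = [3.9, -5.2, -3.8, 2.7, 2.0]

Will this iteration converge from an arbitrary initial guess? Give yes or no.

yes

Write A = D+L+U with D = diag(25.8, 16.7, 14.3, -17.5, -19.8).
Jacobi T = -D⁻¹(L+U): T[4,0] = -(-0.8)/(-19.8) = -0.0404; T[4,4] = 0.
  T[0,:] = [+0.0000 +0.0891 -0.1124 -0.1395 -0.0775]
  T[1,:] = [+0.2096 +0.0000 -0.0180 -0.0180 -0.1737]
  T[2,:] = [-0.0559 -0.2028 +0.0000 +0.1119 +0.0490]
  T[3,:] = [-0.0629 -0.0514 +0.1600 +0.0000 -0.1429]
  T[4,:] = [-0.0404 -0.1869 -0.0152 +0.1768 +0.0000]
|roots of det(T-λI)|: 0.3527, 0.1826, 0.1826, 0.1114, 0.1114.
ρ(T) = max|λ| = 0.3527; 0.3527 < 1, so it converges for any x₀.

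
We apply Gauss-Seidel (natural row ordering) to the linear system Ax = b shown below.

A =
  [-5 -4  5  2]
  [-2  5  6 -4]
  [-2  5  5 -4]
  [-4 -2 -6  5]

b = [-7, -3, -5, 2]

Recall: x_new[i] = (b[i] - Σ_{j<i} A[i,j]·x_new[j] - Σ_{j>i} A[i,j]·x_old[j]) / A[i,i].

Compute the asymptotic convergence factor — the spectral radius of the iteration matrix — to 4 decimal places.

1.2000

Diagonal D = diag(-5, 5, 5, 5); L, U strict lower/upper.
GS T = -(D+L)⁻¹U: row 0 first, T[0,2] = -(5)/(-5) = +1.0000; later rows by forward substitution.
  T[0,:] = [+0.0000, -0.8000, +1.0000, +0.4000]
  T[1,:] = [+0.0000, -0.3200, -0.8000, +0.9600]
  T[2,:] = [+0.0000, -0.0000, +1.2000, +0.0000]
  T[3,:] = [+0.0000, -0.7680, +1.9200, +0.7040]
|λ(T)| sorted: 1.2000, 0.7155, 0.7155, 0.0000.
ρ(T) = max|λ| = 1.2000; 1.2000 > 1, so it fails to converge.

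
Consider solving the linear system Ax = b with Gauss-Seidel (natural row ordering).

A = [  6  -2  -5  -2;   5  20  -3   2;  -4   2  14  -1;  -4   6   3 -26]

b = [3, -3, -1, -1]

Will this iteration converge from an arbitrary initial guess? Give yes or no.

Diagonal D = diag(6, 20, 14, -26); L, U strict lower/upper.
T_GS = -(D+L)⁻¹U: row 0 first, T[0,1] = -(-2)/(6) = +0.3333; later rows by forward substitution.
  T[0,:] = [+0.0000 +0.3333 +0.8333 +0.3333]
  T[1,:] = [+0.0000 -0.0833 -0.0583 -0.1833]
  T[2,:] = [+0.0000 +0.1071 +0.2464 +0.1929]
  T[3,:] = [+0.0000 -0.0582 -0.1132 -0.0713]
|λ(T)| sorted: 0.1619, 0.1031, 0.0329, 0.0000.
ρ(T) = max|λ| = 0.1619; 0.1619 < 1 ⇒ converges.

yes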